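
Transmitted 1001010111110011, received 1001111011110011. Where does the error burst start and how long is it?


XOR: 0000101100000000

Burst at position 4, length 4


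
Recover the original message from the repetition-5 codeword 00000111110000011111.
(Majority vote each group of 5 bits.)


Groups: 00000, 11111, 00000, 11111
Majority votes: 0101

0101


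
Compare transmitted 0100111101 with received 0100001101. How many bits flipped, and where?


XOR: 0000110000

2 error(s) at position(s): 4, 5


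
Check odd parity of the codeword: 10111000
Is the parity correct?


Number of 1s: 4

No, parity error (4 ones)


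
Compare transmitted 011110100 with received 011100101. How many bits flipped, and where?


XOR: 000010001

2 error(s) at position(s): 4, 8


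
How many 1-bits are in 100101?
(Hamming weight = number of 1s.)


Counting 1s in 100101

3


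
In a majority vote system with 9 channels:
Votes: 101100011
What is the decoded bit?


Ones: 5 out of 9
Threshold: 5

1 (5/9 voted 1)


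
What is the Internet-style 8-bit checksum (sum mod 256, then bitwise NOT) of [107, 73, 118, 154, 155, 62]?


Sum = 669 mod 256 = 157
Complement = 98

98


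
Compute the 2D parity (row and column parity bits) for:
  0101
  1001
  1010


Row parities: 000
Column parities: 0110

Row P: 000, Col P: 0110, Corner: 0


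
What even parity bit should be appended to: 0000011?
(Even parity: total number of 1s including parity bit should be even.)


Number of 1s in data: 2
Parity bit: 0

0


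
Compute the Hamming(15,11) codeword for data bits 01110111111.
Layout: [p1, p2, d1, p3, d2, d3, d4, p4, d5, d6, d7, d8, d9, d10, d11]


Parity bits: p1=1, p2=0, p3=1, p4=0

100111100111111


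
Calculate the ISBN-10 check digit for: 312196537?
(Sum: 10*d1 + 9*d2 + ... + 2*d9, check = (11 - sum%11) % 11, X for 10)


Weighted sum: 189
189 mod 11 = 2

Check digit: 9


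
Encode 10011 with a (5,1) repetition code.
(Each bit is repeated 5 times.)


Each bit -> 5 copies

1111100000000001111111111


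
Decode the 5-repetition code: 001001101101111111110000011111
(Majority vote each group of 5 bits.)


Groups: 00100, 11011, 01111, 11111, 00000, 11111
Majority votes: 011101

011101


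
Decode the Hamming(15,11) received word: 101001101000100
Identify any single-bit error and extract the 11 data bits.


Syndrome = 7: error at position 7

Data: 10101000100 (corrected bit 7)


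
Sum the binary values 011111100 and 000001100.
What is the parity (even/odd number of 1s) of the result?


011111100 = 252
000001100 = 12
Sum = 264 = 100001000
1s count = 2

even parity (2 ones in 100001000)


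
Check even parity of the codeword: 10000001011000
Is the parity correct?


Number of 1s: 4

Yes, parity is correct (4 ones)


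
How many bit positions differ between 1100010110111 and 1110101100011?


XOR: 0010111010100
Count of 1s: 6

6


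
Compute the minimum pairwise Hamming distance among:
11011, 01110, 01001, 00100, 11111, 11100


Comparing all pairs, minimum distance: 1
Can detect 0 errors, correct 0 errors

1


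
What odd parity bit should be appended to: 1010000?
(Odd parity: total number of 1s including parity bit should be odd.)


Number of 1s in data: 2
Parity bit: 1

1


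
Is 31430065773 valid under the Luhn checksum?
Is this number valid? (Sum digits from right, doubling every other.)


Luhn sum = 37
37 mod 10 = 7

Invalid (Luhn sum mod 10 = 7)


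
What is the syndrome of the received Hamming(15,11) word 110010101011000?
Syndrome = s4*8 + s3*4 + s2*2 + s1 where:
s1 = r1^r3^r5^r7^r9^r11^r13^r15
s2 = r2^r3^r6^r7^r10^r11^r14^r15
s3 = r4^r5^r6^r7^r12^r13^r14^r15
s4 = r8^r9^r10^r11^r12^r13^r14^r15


s1=1, s2=1, s3=1, s4=1

Syndrome = 15 (error at position 15)


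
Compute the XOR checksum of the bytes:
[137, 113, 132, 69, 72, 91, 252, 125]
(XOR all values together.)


XOR chain: 137 ^ 113 ^ 132 ^ 69 ^ 72 ^ 91 ^ 252 ^ 125 = 171

171


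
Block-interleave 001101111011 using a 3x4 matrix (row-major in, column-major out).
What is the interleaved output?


Matrix:
  0011
  0111
  1011
Read columns: 001010111111

001010111111


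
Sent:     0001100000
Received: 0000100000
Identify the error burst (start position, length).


XOR: 0001000000

Burst at position 3, length 1


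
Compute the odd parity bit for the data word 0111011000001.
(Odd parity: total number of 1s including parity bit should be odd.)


Number of 1s in data: 6
Parity bit: 1

1


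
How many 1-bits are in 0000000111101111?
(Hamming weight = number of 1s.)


Counting 1s in 0000000111101111

8


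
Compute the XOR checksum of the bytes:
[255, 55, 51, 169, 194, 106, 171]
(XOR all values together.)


XOR chain: 255 ^ 55 ^ 51 ^ 169 ^ 194 ^ 106 ^ 171 = 81

81


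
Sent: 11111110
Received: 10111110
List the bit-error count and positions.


XOR: 01000000

1 error(s) at position(s): 1


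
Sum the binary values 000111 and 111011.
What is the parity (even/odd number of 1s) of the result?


000111 = 7
111011 = 59
Sum = 66 = 1000010
1s count = 2

even parity (2 ones in 1000010)


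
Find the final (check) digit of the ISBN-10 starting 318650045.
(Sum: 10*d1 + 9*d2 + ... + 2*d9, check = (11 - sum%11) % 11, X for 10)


Weighted sum: 197
197 mod 11 = 10

Check digit: 1


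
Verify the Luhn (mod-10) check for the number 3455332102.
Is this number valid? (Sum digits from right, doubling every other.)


Luhn sum = 32
32 mod 10 = 2

Invalid (Luhn sum mod 10 = 2)


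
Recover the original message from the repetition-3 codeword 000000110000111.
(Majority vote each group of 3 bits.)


Groups: 000, 000, 110, 000, 111
Majority votes: 00101

00101


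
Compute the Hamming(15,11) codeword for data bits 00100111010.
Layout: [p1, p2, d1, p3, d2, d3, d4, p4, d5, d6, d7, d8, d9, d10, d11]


Parity bits: p1=1, p2=0, p3=1, p4=0

100101000111010


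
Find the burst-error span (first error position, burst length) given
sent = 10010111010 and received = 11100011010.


XOR: 01110100000

Burst at position 1, length 5


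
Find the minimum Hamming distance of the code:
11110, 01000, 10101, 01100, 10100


Comparing all pairs, minimum distance: 1
Can detect 0 errors, correct 0 errors

1


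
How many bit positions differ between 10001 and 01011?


XOR: 11010
Count of 1s: 3

3


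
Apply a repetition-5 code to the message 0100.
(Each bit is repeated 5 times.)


Each bit -> 5 copies

00000111110000000000


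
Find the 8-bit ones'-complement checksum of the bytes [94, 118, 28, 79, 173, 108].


Sum = 600 mod 256 = 88
Complement = 167

167


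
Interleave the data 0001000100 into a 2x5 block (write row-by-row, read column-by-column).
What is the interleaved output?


Matrix:
  00010
  00100
Read columns: 0000011000

0000011000


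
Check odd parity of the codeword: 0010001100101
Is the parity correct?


Number of 1s: 5

Yes, parity is correct (5 ones)


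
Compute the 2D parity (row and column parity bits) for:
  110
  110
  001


Row parities: 001
Column parities: 001

Row P: 001, Col P: 001, Corner: 1


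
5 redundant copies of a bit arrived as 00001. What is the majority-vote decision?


Ones: 1 out of 5
Threshold: 3

0 (1/5 voted 1)


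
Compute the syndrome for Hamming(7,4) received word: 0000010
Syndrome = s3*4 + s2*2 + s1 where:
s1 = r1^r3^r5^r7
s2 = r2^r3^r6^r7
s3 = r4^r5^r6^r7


s1=0, s2=1, s3=1

Syndrome = 6 (error at position 6)


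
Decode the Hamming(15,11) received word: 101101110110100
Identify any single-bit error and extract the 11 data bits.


Syndrome = 3: error at position 3

Data: 00110110100 (corrected bit 3)


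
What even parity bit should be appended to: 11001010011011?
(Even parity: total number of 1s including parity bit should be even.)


Number of 1s in data: 8
Parity bit: 0

0


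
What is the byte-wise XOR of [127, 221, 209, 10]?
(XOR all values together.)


XOR chain: 127 ^ 221 ^ 209 ^ 10 = 121

121


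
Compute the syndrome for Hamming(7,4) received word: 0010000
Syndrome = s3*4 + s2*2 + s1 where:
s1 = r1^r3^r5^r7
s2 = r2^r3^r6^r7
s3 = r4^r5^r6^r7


s1=1, s2=1, s3=0

Syndrome = 3 (error at position 3)


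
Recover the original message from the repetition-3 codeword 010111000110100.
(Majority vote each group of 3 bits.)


Groups: 010, 111, 000, 110, 100
Majority votes: 01010

01010


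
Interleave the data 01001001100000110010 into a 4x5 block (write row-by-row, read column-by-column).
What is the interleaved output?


Matrix:
  01001
  00110
  00001
  10010
Read columns: 00011000010001011010

00011000010001011010


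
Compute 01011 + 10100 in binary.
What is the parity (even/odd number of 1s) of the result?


01011 = 11
10100 = 20
Sum = 31 = 11111
1s count = 5

odd parity (5 ones in 11111)


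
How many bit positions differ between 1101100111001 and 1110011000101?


XOR: 0011111111100
Count of 1s: 9

9


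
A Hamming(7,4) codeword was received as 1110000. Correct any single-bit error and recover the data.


Syndrome = 0: no error detected

Data: 1000 (no errors)


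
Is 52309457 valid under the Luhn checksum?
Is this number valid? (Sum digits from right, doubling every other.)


Luhn sum = 30
30 mod 10 = 0

Valid (Luhn sum mod 10 = 0)


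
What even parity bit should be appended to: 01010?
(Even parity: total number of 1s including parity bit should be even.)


Number of 1s in data: 2
Parity bit: 0

0


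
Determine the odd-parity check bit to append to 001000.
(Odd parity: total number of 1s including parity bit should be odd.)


Number of 1s in data: 1
Parity bit: 0

0


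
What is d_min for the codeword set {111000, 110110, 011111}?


Comparing all pairs, minimum distance: 3
Can detect 2 errors, correct 1 errors

3


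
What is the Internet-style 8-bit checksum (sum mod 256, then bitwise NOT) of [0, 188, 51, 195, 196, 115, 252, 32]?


Sum = 1029 mod 256 = 5
Complement = 250

250


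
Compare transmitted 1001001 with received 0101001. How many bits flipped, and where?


XOR: 1100000

2 error(s) at position(s): 0, 1


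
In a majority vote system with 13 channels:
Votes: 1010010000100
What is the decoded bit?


Ones: 4 out of 13
Threshold: 7

0 (4/13 voted 1)


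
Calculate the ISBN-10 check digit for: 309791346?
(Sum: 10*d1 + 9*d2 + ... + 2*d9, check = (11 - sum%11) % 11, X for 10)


Weighted sum: 246
246 mod 11 = 4

Check digit: 7


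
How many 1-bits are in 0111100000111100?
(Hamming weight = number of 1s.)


Counting 1s in 0111100000111100

8


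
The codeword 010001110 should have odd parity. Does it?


Number of 1s: 4

No, parity error (4 ones)


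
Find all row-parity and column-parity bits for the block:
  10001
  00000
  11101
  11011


Row parities: 0000
Column parities: 10111

Row P: 0000, Col P: 10111, Corner: 0


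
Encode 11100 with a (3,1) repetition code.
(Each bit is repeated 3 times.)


Each bit -> 3 copies

111111111000000


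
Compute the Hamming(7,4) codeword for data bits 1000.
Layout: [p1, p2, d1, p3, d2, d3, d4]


Parity bits: p1=1, p2=1, p3=0

1110000


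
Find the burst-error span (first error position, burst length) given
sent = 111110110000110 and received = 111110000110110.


XOR: 000000110110000

Burst at position 6, length 5


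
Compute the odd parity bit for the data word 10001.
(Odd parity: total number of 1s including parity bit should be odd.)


Number of 1s in data: 2
Parity bit: 1

1


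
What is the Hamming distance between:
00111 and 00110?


XOR: 00001
Count of 1s: 1

1


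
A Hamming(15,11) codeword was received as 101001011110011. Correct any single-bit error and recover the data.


Syndrome = 5: error at position 5

Data: 11101110011 (corrected bit 5)


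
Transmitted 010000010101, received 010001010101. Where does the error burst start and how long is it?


XOR: 000001000000

Burst at position 5, length 1


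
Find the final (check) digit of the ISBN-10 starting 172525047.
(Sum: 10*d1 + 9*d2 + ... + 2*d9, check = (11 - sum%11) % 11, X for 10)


Weighted sum: 187
187 mod 11 = 0

Check digit: 0


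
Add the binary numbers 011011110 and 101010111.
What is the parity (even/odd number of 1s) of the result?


011011110 = 222
101010111 = 343
Sum = 565 = 1000110101
1s count = 5

odd parity (5 ones in 1000110101)


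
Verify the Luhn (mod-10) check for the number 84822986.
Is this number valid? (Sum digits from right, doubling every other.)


Luhn sum = 46
46 mod 10 = 6

Invalid (Luhn sum mod 10 = 6)


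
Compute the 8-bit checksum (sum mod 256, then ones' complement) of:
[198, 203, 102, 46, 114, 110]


Sum = 773 mod 256 = 5
Complement = 250

250


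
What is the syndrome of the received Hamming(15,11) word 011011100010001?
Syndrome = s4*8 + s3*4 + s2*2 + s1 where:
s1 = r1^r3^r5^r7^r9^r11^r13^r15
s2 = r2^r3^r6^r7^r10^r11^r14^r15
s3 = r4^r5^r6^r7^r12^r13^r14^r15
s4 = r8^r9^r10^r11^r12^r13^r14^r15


s1=1, s2=0, s3=0, s4=0

Syndrome = 1 (error at position 1)


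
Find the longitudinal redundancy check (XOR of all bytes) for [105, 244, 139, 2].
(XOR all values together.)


XOR chain: 105 ^ 244 ^ 139 ^ 2 = 20

20


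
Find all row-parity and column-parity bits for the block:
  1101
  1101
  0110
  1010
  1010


Row parities: 11000
Column parities: 0110

Row P: 11000, Col P: 0110, Corner: 0


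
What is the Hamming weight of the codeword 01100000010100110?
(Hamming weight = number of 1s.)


Counting 1s in 01100000010100110

6


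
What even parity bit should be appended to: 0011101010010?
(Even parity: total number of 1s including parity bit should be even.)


Number of 1s in data: 6
Parity bit: 0

0


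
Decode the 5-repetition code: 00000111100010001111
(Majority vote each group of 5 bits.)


Groups: 00000, 11110, 00100, 01111
Majority votes: 0101

0101


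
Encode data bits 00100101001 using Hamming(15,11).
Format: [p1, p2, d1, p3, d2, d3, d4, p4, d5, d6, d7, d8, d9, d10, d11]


Parity bits: p1=1, p2=1, p3=1, p4=1

110101010101001


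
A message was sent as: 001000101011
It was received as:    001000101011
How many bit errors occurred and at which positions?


XOR: 000000000000

0 errors (received matches sent)


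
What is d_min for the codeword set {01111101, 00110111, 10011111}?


Comparing all pairs, minimum distance: 3
Can detect 2 errors, correct 1 errors

3


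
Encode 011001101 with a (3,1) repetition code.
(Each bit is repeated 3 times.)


Each bit -> 3 copies

000111111000000111111000111


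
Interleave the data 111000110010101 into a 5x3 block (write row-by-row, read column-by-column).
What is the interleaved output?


Matrix:
  111
  000
  110
  010
  101
Read columns: 101011011010001

101011011010001


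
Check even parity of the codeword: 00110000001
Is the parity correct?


Number of 1s: 3

No, parity error (3 ones)


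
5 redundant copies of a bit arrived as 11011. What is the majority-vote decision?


Ones: 4 out of 5
Threshold: 3

1 (4/5 voted 1)


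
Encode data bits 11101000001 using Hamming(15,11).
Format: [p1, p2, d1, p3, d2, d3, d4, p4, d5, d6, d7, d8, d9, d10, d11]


Parity bits: p1=0, p2=1, p3=1, p4=0

011111001000001


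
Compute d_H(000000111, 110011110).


XOR: 110011001
Count of 1s: 5

5


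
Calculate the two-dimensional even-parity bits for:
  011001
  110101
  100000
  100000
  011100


Row parities: 10111
Column parities: 110000

Row P: 10111, Col P: 110000, Corner: 0


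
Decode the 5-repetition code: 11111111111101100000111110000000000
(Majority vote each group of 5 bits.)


Groups: 11111, 11111, 11011, 00000, 11111, 00000, 00000
Majority votes: 1110100

1110100


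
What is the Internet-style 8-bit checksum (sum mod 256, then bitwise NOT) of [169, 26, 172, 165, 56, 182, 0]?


Sum = 770 mod 256 = 2
Complement = 253

253


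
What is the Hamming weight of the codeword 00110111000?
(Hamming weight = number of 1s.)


Counting 1s in 00110111000

5


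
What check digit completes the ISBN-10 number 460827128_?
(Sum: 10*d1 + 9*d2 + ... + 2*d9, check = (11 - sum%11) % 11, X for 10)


Weighted sum: 223
223 mod 11 = 3

Check digit: 8


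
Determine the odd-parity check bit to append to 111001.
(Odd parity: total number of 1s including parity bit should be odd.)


Number of 1s in data: 4
Parity bit: 1

1


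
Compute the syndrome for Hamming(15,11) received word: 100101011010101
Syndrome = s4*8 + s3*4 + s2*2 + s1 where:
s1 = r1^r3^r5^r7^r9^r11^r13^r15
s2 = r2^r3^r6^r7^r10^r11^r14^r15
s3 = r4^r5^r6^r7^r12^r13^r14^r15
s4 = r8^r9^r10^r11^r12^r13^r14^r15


s1=1, s2=1, s3=0, s4=1

Syndrome = 11 (error at position 11)


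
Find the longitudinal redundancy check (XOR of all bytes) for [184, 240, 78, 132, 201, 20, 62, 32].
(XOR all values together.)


XOR chain: 184 ^ 240 ^ 78 ^ 132 ^ 201 ^ 20 ^ 62 ^ 32 = 65

65


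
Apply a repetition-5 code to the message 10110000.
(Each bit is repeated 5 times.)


Each bit -> 5 copies

1111100000111111111100000000000000000000


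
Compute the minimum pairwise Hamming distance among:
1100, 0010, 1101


Comparing all pairs, minimum distance: 1
Can detect 0 errors, correct 0 errors

1


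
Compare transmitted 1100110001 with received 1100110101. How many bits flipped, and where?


XOR: 0000000100

1 error(s) at position(s): 7


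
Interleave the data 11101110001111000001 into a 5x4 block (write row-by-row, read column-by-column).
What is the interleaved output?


Matrix:
  1110
  1110
  0011
  1100
  0001
Read columns: 11010110101110000101

11010110101110000101


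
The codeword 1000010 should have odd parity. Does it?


Number of 1s: 2

No, parity error (2 ones)


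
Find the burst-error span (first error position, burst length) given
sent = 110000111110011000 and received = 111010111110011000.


XOR: 001010000000000000

Burst at position 2, length 3


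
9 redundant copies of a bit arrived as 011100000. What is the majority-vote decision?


Ones: 3 out of 9
Threshold: 5

0 (3/9 voted 1)


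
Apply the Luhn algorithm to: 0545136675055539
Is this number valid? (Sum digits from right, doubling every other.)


Luhn sum = 68
68 mod 10 = 8

Invalid (Luhn sum mod 10 = 8)


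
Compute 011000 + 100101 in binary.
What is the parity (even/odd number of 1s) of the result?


011000 = 24
100101 = 37
Sum = 61 = 111101
1s count = 5

odd parity (5 ones in 111101)


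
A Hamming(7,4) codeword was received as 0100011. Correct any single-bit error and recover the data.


Syndrome = 3: error at position 3

Data: 1011 (corrected bit 3)


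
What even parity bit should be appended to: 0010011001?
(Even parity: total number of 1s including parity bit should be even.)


Number of 1s in data: 4
Parity bit: 0

0


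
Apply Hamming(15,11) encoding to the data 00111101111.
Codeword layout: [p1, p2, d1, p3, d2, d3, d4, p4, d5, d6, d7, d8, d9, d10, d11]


Parity bits: p1=0, p2=1, p3=0, p4=0

010001101101111


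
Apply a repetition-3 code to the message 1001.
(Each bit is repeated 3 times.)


Each bit -> 3 copies

111000000111


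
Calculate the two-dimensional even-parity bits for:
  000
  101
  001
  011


Row parities: 0010
Column parities: 111

Row P: 0010, Col P: 111, Corner: 1


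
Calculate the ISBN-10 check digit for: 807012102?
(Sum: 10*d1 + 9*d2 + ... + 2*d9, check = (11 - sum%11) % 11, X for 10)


Weighted sum: 160
160 mod 11 = 6

Check digit: 5


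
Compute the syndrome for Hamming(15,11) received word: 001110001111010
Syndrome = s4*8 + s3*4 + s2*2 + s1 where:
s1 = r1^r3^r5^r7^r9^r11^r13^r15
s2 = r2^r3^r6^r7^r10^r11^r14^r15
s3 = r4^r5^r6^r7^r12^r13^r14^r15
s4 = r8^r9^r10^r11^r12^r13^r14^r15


s1=0, s2=0, s3=0, s4=1

Syndrome = 8 (error at position 8)


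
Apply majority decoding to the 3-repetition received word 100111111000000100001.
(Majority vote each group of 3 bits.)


Groups: 100, 111, 111, 000, 000, 100, 001
Majority votes: 0110000

0110000


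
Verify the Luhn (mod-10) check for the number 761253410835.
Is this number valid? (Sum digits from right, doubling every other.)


Luhn sum = 47
47 mod 10 = 7

Invalid (Luhn sum mod 10 = 7)


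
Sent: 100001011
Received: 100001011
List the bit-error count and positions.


XOR: 000000000

0 errors (received matches sent)


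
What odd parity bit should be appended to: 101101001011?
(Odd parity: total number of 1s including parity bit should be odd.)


Number of 1s in data: 7
Parity bit: 0

0


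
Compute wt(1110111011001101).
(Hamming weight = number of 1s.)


Counting 1s in 1110111011001101

11


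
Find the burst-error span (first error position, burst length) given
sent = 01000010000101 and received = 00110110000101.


XOR: 01110100000000

Burst at position 1, length 5


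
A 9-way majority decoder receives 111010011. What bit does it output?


Ones: 6 out of 9
Threshold: 5

1 (6/9 voted 1)


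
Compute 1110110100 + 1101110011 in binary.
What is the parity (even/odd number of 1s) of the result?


1110110100 = 948
1101110011 = 883
Sum = 1831 = 11100100111
1s count = 7

odd parity (7 ones in 11100100111)


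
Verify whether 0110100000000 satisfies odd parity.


Number of 1s: 3

Yes, parity is correct (3 ones)


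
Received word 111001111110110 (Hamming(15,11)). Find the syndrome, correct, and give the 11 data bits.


Syndrome = 2: error at position 2

Data: 10111110110 (corrected bit 2)


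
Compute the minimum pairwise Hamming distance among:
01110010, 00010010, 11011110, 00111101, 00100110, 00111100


Comparing all pairs, minimum distance: 1
Can detect 0 errors, correct 0 errors

1


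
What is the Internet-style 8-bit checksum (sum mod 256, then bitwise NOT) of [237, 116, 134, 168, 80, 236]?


Sum = 971 mod 256 = 203
Complement = 52

52


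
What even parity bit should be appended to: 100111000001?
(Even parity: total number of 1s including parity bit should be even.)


Number of 1s in data: 5
Parity bit: 1

1


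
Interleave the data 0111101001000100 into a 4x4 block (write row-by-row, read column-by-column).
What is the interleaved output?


Matrix:
  0111
  1010
  0100
  0100
Read columns: 0100101111001000

0100101111001000


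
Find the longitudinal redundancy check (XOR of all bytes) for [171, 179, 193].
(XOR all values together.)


XOR chain: 171 ^ 179 ^ 193 = 217

217


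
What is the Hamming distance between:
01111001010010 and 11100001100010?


XOR: 10011000110000
Count of 1s: 5

5


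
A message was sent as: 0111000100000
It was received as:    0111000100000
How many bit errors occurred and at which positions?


XOR: 0000000000000

0 errors (received matches sent)


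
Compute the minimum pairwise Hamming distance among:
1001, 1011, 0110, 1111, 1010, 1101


Comparing all pairs, minimum distance: 1
Can detect 0 errors, correct 0 errors

1


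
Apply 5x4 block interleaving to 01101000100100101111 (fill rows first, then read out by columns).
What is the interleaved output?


Matrix:
  0110
  1000
  1001
  0010
  1111
Read columns: 01101100011001100101

01101100011001100101


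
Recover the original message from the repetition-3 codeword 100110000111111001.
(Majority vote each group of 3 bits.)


Groups: 100, 110, 000, 111, 111, 001
Majority votes: 010110

010110


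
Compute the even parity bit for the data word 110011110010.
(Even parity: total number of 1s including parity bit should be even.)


Number of 1s in data: 7
Parity bit: 1

1


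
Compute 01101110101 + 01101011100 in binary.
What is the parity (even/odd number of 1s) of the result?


01101110101 = 885
01101011100 = 860
Sum = 1745 = 11011010001
1s count = 6

even parity (6 ones in 11011010001)


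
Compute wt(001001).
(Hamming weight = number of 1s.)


Counting 1s in 001001

2


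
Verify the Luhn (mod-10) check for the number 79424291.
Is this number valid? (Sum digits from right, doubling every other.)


Luhn sum = 44
44 mod 10 = 4

Invalid (Luhn sum mod 10 = 4)


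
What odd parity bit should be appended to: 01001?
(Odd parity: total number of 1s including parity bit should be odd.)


Number of 1s in data: 2
Parity bit: 1

1


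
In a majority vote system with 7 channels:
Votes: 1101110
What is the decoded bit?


Ones: 5 out of 7
Threshold: 4

1 (5/7 voted 1)


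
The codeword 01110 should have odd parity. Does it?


Number of 1s: 3

Yes, parity is correct (3 ones)


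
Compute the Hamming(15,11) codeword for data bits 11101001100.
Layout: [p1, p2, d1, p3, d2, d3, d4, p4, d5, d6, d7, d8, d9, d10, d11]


Parity bits: p1=0, p2=0, p3=0, p4=1

001011011001100


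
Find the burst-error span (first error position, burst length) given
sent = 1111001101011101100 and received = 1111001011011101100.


XOR: 0000000110000000000

Burst at position 7, length 2


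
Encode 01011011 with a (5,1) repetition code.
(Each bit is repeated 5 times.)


Each bit -> 5 copies

0000011111000001111111111000001111111111


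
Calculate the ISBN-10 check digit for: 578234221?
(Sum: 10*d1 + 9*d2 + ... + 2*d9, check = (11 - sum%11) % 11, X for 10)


Weighted sum: 245
245 mod 11 = 3

Check digit: 8


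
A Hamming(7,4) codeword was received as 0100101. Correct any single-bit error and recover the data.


Syndrome = 0: no error detected

Data: 0101 (no errors)


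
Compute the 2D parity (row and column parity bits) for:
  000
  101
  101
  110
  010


Row parities: 00001
Column parities: 100

Row P: 00001, Col P: 100, Corner: 1


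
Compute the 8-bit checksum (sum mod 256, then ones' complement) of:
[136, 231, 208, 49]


Sum = 624 mod 256 = 112
Complement = 143

143


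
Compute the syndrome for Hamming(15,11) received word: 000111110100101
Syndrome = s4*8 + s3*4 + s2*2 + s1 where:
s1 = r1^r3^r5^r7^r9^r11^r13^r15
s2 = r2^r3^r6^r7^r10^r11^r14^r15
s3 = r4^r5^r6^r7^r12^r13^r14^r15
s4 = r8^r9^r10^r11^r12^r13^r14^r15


s1=0, s2=0, s3=0, s4=0

Syndrome = 0 (no error)


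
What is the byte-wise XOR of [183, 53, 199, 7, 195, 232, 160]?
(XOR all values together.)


XOR chain: 183 ^ 53 ^ 199 ^ 7 ^ 195 ^ 232 ^ 160 = 201

201


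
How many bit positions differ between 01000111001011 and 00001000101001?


XOR: 01001111100010
Count of 1s: 7

7


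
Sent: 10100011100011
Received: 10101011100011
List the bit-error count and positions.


XOR: 00001000000000

1 error(s) at position(s): 4


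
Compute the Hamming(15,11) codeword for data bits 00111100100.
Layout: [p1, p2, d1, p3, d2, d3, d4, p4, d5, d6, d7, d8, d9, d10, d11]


Parity bits: p1=1, p2=1, p3=1, p4=1

110101111100100


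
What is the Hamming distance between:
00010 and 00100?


XOR: 00110
Count of 1s: 2

2


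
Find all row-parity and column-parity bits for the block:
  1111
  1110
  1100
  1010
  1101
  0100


Row parities: 010011
Column parities: 1110

Row P: 010011, Col P: 1110, Corner: 1


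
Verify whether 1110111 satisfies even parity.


Number of 1s: 6

Yes, parity is correct (6 ones)


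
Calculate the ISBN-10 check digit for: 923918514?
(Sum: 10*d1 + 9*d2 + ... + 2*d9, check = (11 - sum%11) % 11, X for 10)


Weighted sum: 272
272 mod 11 = 8

Check digit: 3


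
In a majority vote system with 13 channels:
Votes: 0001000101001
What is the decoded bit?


Ones: 4 out of 13
Threshold: 7

0 (4/13 voted 1)


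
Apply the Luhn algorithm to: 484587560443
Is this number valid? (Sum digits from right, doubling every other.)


Luhn sum = 65
65 mod 10 = 5

Invalid (Luhn sum mod 10 = 5)


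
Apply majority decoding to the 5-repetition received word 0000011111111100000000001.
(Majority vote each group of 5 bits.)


Groups: 00000, 11111, 11110, 00000, 00001
Majority votes: 01100

01100


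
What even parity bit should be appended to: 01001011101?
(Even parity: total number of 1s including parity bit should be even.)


Number of 1s in data: 6
Parity bit: 0

0


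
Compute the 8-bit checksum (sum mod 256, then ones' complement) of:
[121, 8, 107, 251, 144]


Sum = 631 mod 256 = 119
Complement = 136

136


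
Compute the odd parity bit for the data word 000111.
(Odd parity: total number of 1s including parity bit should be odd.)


Number of 1s in data: 3
Parity bit: 0

0


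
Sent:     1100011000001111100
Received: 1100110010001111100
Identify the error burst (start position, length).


XOR: 0000101010000000000

Burst at position 4, length 5


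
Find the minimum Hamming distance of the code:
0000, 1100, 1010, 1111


Comparing all pairs, minimum distance: 2
Can detect 1 errors, correct 0 errors

2


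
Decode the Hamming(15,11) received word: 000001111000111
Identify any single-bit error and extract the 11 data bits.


Syndrome = 12: error at position 12

Data: 00111001111 (corrected bit 12)


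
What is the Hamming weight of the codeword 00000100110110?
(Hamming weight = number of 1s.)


Counting 1s in 00000100110110

5


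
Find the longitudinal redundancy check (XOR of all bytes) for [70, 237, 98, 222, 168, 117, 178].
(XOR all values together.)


XOR chain: 70 ^ 237 ^ 98 ^ 222 ^ 168 ^ 117 ^ 178 = 120

120


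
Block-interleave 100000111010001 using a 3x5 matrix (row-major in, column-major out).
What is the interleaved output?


Matrix:
  10000
  01110
  10001
Read columns: 101010010010001

101010010010001


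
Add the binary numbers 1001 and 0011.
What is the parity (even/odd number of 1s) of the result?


1001 = 9
0011 = 3
Sum = 12 = 1100
1s count = 2

even parity (2 ones in 1100)


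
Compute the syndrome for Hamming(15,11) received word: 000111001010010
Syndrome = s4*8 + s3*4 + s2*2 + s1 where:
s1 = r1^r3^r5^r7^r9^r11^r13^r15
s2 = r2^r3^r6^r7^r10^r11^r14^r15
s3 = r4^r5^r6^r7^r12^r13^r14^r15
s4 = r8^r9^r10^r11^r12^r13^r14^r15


s1=1, s2=1, s3=0, s4=1

Syndrome = 11 (error at position 11)


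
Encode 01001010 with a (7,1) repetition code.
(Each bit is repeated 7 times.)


Each bit -> 7 copies

00000001111111000000000000001111111000000011111110000000


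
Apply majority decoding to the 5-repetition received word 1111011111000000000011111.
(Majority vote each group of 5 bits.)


Groups: 11110, 11111, 00000, 00000, 11111
Majority votes: 11001

11001


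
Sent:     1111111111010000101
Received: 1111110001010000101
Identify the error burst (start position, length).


XOR: 0000001110000000000

Burst at position 6, length 3


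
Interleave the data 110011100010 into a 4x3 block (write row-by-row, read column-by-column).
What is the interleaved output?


Matrix:
  110
  011
  100
  010
Read columns: 101011010100

101011010100


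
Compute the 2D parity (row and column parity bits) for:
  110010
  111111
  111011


Row parities: 101
Column parities: 110110

Row P: 101, Col P: 110110, Corner: 0


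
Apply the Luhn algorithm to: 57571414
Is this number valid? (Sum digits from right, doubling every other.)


Luhn sum = 28
28 mod 10 = 8

Invalid (Luhn sum mod 10 = 8)


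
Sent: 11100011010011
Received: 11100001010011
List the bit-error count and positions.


XOR: 00000010000000

1 error(s) at position(s): 6


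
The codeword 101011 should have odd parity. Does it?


Number of 1s: 4

No, parity error (4 ones)


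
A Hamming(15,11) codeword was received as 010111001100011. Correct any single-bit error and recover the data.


Syndrome = 7: error at position 7

Data: 01111100011 (corrected bit 7)


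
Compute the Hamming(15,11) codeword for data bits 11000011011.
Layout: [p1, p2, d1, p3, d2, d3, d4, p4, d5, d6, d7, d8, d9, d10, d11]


Parity bits: p1=0, p2=0, p3=0, p4=0

001010000011011


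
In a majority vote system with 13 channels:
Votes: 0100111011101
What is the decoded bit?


Ones: 8 out of 13
Threshold: 7

1 (8/13 voted 1)


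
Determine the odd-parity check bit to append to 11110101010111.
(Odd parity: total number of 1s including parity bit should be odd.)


Number of 1s in data: 10
Parity bit: 1

1


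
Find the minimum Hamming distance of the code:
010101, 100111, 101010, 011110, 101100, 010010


Comparing all pairs, minimum distance: 2
Can detect 1 errors, correct 0 errors

2


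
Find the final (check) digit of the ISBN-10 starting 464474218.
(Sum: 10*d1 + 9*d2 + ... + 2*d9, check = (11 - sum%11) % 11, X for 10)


Weighted sum: 243
243 mod 11 = 1

Check digit: X


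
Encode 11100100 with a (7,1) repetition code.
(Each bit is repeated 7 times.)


Each bit -> 7 copies

11111111111111111111100000000000000111111100000000000000


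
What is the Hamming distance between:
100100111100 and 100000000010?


XOR: 000100111110
Count of 1s: 6

6


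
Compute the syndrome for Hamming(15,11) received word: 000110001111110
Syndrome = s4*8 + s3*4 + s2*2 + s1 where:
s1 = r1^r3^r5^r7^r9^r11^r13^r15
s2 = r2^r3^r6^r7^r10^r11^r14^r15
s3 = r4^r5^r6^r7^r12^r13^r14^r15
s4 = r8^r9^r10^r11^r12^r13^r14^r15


s1=0, s2=1, s3=1, s4=0

Syndrome = 6 (error at position 6)


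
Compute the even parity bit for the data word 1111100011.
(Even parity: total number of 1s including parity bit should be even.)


Number of 1s in data: 7
Parity bit: 1

1


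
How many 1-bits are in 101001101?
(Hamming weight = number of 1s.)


Counting 1s in 101001101

5


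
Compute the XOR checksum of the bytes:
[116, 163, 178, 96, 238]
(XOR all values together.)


XOR chain: 116 ^ 163 ^ 178 ^ 96 ^ 238 = 235

235


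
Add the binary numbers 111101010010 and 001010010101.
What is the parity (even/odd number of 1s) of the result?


111101010010 = 3922
001010010101 = 661
Sum = 4583 = 1000111100111
1s count = 8

even parity (8 ones in 1000111100111)


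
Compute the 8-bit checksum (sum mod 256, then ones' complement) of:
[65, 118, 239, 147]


Sum = 569 mod 256 = 57
Complement = 198

198


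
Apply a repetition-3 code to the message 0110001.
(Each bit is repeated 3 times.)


Each bit -> 3 copies

000111111000000000111


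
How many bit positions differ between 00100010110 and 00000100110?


XOR: 00100110000
Count of 1s: 3

3


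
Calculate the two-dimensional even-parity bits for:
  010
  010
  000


Row parities: 110
Column parities: 000

Row P: 110, Col P: 000, Corner: 0


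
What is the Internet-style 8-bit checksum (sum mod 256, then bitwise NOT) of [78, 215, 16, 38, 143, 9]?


Sum = 499 mod 256 = 243
Complement = 12

12


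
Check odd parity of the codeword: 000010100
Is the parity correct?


Number of 1s: 2

No, parity error (2 ones)


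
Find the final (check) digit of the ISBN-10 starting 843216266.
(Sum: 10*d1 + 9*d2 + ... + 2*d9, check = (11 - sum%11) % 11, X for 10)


Weighted sum: 228
228 mod 11 = 8

Check digit: 3


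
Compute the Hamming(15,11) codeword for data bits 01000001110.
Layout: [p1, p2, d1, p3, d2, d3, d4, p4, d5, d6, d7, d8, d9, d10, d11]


Parity bits: p1=0, p2=1, p3=0, p4=1

010010010001110


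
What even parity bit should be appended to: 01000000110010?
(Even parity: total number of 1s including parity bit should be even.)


Number of 1s in data: 4
Parity bit: 0

0


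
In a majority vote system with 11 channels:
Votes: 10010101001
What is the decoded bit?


Ones: 5 out of 11
Threshold: 6

0 (5/11 voted 1)


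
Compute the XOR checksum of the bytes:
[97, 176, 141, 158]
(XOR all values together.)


XOR chain: 97 ^ 176 ^ 141 ^ 158 = 194

194


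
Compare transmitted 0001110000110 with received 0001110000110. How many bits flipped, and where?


XOR: 0000000000000

0 errors (received matches sent)


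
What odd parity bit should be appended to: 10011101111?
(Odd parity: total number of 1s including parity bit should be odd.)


Number of 1s in data: 8
Parity bit: 1

1


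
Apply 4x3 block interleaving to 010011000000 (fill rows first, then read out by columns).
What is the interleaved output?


Matrix:
  010
  011
  000
  000
Read columns: 000011000100

000011000100


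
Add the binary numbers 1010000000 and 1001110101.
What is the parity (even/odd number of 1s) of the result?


1010000000 = 640
1001110101 = 629
Sum = 1269 = 10011110101
1s count = 7

odd parity (7 ones in 10011110101)


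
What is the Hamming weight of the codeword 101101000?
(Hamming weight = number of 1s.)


Counting 1s in 101101000

4


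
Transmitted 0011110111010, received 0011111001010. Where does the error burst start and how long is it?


XOR: 0000001110000

Burst at position 6, length 3


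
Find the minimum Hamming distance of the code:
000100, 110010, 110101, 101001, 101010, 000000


Comparing all pairs, minimum distance: 1
Can detect 0 errors, correct 0 errors

1


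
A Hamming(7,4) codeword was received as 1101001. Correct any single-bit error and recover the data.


Syndrome = 0: no error detected

Data: 0001 (no errors)


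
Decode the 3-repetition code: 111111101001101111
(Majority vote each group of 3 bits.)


Groups: 111, 111, 101, 001, 101, 111
Majority votes: 111011

111011


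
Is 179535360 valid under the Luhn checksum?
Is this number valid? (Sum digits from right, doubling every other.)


Luhn sum = 26
26 mod 10 = 6

Invalid (Luhn sum mod 10 = 6)


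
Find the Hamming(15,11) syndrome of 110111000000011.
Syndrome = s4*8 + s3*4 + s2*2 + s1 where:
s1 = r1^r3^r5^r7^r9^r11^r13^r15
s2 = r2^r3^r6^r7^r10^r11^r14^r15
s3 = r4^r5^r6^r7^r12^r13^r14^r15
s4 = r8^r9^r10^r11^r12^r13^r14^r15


s1=1, s2=0, s3=1, s4=0

Syndrome = 5 (error at position 5)


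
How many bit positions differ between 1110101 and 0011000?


XOR: 1101101
Count of 1s: 5

5


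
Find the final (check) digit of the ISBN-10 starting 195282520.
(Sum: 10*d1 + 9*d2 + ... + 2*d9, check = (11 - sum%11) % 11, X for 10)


Weighted sum: 229
229 mod 11 = 9

Check digit: 2


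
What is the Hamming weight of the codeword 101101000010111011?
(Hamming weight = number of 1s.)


Counting 1s in 101101000010111011

10


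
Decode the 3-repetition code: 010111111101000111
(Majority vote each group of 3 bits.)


Groups: 010, 111, 111, 101, 000, 111
Majority votes: 011101

011101


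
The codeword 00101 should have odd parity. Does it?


Number of 1s: 2

No, parity error (2 ones)


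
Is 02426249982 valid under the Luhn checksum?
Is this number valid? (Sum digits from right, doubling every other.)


Luhn sum = 53
53 mod 10 = 3

Invalid (Luhn sum mod 10 = 3)


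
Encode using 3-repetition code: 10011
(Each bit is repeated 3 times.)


Each bit -> 3 copies

111000000111111


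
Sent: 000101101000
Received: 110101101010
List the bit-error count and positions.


XOR: 110000000010

3 error(s) at position(s): 0, 1, 10


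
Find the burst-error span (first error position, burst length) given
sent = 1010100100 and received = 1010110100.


XOR: 0000010000

Burst at position 5, length 1


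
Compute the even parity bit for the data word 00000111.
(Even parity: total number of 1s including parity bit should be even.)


Number of 1s in data: 3
Parity bit: 1

1


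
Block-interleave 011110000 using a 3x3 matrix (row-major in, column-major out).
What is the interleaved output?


Matrix:
  011
  110
  000
Read columns: 010110100

010110100


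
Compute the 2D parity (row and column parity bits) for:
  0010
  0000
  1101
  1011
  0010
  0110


Row parities: 101110
Column parities: 0000

Row P: 101110, Col P: 0000, Corner: 0
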